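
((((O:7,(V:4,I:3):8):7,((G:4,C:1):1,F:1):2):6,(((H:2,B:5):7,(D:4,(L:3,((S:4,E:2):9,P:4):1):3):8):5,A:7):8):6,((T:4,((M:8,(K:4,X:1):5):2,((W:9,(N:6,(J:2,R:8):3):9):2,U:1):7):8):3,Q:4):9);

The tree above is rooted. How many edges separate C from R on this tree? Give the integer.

The MRCA of C and R is the root of the tree.
From C up to that node: 5 branches. From R up to the same node: 8 branches. Total: 5 + 8 = 13.

13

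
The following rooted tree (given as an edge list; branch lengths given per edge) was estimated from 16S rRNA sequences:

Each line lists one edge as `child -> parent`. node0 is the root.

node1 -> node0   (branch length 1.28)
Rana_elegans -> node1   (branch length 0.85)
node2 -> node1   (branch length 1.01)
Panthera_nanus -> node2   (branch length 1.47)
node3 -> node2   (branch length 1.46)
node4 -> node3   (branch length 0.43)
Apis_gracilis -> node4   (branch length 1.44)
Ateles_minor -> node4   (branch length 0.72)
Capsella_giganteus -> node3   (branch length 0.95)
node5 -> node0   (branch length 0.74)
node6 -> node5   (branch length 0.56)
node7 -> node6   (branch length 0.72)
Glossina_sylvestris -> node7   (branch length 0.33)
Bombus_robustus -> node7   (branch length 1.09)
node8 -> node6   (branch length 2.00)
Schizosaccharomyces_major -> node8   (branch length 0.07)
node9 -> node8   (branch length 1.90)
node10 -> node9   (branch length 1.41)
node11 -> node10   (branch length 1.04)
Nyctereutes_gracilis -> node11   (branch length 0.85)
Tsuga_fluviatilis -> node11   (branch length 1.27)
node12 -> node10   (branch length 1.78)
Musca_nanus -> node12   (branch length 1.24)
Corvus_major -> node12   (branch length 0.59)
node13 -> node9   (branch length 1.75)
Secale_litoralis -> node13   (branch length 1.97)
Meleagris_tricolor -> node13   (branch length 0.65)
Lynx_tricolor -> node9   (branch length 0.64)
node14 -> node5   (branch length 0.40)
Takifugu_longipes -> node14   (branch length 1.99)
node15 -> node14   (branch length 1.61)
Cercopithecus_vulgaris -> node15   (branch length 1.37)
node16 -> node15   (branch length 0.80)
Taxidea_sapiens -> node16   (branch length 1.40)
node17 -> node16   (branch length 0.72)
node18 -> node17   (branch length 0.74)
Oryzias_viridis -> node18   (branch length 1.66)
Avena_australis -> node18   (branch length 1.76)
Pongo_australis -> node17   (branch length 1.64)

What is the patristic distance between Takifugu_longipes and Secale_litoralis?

10.57

The path runs Takifugu_longipes → … → MRCA → … → Secale_litoralis; the MRCA is the node subtending (((Glossina_sylvestris,Bombus_robustus),(Schizosaccharomyces_major,(((Nyctereutes_gracilis,Tsuga_fluviatilis),(Musca_nanus,Corvus_major)),(Secale_litoralis,Meleagris_tricolor),Lynx_tricolor))),(Takifugu_longipes,(Cercopithecus_vulgaris,(Taxidea_sapiens,((Oryzias_viridis,Avena_australis),Pongo_australis))))).
Branch lengths along that path: 1.99 + 0.40 + 0.56 + 2.00 + 1.90 + 1.75 + 1.97 = 10.57.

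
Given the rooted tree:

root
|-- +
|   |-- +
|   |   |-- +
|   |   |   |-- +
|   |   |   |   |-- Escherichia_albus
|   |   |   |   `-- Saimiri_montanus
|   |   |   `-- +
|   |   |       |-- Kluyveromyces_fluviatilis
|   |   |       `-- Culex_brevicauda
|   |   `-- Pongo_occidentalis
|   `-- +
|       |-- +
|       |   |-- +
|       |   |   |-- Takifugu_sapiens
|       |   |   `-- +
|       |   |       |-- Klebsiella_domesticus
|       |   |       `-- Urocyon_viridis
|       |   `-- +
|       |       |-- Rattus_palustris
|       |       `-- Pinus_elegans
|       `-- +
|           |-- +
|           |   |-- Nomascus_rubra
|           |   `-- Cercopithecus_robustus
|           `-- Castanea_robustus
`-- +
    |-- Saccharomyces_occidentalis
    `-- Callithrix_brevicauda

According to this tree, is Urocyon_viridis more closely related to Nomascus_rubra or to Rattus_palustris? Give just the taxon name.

The MRCA of Urocyon_viridis and Rattus_palustris subtends ((Takifugu_sapiens,(Klebsiella_domesticus,Urocyon_viridis)),(Rattus_palustris,Pinus_elegans)) (5 taxa).
The MRCA of Urocyon_viridis and Nomascus_rubra subtends (((Takifugu_sapiens,(Klebsiella_domesticus,Urocyon_viridis)),(Rattus_palustris,Pinus_elegans)),((Nomascus_rubra,Cercopithecus_robustus),Castanea_robustus)) (8 taxa).
The first is nested inside the second, so Urocyon_viridis shares a more recent common ancestor with Rattus_palustris.

Rattus_palustris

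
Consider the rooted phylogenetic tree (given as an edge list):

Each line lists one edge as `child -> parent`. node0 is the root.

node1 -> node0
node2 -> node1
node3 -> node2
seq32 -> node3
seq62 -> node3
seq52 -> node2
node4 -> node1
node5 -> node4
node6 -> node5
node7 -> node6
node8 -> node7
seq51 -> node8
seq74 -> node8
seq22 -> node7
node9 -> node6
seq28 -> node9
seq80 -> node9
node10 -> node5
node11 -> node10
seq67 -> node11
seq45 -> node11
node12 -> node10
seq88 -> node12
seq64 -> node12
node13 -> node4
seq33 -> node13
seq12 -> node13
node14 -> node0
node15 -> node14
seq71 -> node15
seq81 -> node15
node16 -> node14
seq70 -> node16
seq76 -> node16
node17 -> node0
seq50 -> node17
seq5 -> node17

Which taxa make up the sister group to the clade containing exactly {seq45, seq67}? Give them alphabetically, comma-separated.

The clade containing exactly {seq45, seq67} attaches to the tree at the node subtending ((seq67,seq45),(seq88,seq64)).
The other lineage descending from that same node — the sister group — is (seq88,seq64); its 2 tips in alphabetical order are the answer.

seq64, seq88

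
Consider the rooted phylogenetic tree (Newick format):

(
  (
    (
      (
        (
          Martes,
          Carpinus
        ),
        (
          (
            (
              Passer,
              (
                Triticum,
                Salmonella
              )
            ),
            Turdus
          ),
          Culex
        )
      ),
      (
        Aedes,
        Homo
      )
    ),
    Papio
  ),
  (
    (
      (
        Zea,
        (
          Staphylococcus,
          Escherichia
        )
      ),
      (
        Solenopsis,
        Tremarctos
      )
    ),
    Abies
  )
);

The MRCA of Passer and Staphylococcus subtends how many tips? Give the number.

The MRCA of Passer and Staphylococcus is the root, so the clade is the entire tree.
That clade contains 16 terminal taxa: Abies, Aedes, Carpinus, Culex, Escherichia, Homo, Martes, Papio, Passer, Salmonella, Solenopsis, Staphylococcus, Tremarctos, Triticum, Turdus, Zea.

16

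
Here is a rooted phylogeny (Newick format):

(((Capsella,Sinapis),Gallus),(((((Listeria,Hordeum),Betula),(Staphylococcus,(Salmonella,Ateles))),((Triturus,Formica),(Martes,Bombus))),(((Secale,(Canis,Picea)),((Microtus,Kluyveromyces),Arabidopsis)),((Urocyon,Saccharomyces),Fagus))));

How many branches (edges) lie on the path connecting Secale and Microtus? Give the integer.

The MRCA of Secale and Microtus is the node subtending ((Secale,(Canis,Picea)),((Microtus,Kluyveromyces),Arabidopsis)).
From Secale up to that node: 2 branches. From Microtus up to the same node: 3 branches. Total: 2 + 3 = 5.

5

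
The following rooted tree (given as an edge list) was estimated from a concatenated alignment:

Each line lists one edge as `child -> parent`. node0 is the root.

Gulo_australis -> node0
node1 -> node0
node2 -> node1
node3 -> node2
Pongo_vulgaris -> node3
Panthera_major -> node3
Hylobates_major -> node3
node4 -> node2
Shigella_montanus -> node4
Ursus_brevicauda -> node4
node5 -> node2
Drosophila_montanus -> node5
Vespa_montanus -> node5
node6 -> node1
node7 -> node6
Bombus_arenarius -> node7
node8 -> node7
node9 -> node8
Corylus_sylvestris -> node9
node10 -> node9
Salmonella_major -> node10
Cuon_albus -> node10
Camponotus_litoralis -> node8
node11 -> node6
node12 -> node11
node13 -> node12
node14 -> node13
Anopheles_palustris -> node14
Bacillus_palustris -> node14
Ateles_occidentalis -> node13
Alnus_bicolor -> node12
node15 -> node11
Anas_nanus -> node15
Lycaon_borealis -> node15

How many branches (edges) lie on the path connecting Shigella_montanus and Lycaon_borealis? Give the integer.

7

The MRCA of Shigella_montanus and Lycaon_borealis is the node subtending (((Pongo_vulgaris,Panthera_major,Hylobates_major),(Shigella_montanus,Ursus_brevicauda),(Drosophila_montanus,Vespa_montanus)),((Bombus_arenarius,((Corylus_sylvestris,(Salmonella_major,Cuon_albus)),Camponotus_litoralis)),((((Anopheles_palustris,Bacillus_palustris),Ateles_occidentalis),Alnus_bicolor),(Anas_nanus,Lycaon_borealis)))).
From Shigella_montanus up to that node: 3 branches. From Lycaon_borealis up to the same node: 4 branches. Total: 3 + 4 = 7.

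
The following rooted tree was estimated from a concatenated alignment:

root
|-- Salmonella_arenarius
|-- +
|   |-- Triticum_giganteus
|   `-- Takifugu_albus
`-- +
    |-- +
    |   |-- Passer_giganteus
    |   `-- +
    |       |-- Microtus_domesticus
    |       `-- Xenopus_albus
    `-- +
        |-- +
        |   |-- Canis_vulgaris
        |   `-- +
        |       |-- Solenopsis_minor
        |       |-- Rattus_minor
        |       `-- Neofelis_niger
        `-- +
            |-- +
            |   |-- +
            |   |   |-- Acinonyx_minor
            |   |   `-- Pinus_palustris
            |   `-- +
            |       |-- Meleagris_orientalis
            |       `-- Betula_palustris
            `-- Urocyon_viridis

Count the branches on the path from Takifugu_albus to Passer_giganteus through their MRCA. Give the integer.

The MRCA of Takifugu_albus and Passer_giganteus is the root of the tree.
From Takifugu_albus up to that node: 2 branches. From Passer_giganteus up to the same node: 3 branches. Total: 2 + 3 = 5.

5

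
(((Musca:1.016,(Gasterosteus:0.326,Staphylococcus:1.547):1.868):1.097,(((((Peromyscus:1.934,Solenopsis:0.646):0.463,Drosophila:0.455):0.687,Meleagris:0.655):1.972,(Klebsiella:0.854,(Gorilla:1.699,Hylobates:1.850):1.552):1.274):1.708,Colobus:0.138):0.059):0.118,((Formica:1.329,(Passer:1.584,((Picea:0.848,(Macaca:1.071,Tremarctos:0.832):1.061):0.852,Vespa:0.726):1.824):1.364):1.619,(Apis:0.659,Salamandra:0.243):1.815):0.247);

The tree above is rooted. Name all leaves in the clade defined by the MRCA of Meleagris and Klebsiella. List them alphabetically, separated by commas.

Drosophila, Gorilla, Hylobates, Klebsiella, Meleagris, Peromyscus, Solenopsis

Tracing Meleagris: it sits inside (((Peromyscus,Solenopsis),Drosophila),Meleagris).
Tracing Klebsiella: it sits inside (Klebsiella,(Gorilla,Hylobates)).
The smallest clade enclosing both is ((((Peromyscus,Solenopsis),Drosophila),Meleagris),(Klebsiella,(Gorilla,Hylobates))); the answer is its 7 terminal taxa in alphabetical order.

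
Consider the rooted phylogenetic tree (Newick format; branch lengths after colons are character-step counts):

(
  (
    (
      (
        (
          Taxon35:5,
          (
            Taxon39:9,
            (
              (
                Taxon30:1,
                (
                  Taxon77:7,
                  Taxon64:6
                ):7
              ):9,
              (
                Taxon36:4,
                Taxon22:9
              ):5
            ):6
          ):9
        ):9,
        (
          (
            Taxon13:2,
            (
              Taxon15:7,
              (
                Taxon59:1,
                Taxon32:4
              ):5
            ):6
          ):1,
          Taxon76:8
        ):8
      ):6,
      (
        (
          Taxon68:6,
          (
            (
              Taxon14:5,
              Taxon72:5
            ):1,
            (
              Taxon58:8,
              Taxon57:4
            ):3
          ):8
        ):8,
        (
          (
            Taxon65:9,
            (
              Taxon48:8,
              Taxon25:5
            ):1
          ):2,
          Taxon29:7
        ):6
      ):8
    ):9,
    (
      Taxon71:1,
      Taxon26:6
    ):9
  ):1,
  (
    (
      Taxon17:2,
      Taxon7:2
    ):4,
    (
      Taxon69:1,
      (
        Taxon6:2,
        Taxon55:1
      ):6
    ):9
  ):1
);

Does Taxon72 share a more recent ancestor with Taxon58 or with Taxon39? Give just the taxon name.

Taxon58

The MRCA of Taxon72 and Taxon58 subtends ((Taxon14,Taxon72),(Taxon58,Taxon57)) (4 taxa).
The MRCA of Taxon72 and Taxon39 subtends (((Taxon35,(Taxon39,((Taxon30,(Taxon77,Taxon64)),(Taxon36,Taxon22)))),((Taxon13,(Taxon15,(Taxon59,Taxon32))),Taxon76)),((Taxon68,((Taxon14,Taxon72),(Taxon58,Taxon57))),((Taxon65,(Taxon48,Taxon25)),Taxon29))) (21 taxa).
The first is nested inside the second, so Taxon72 shares a more recent common ancestor with Taxon58.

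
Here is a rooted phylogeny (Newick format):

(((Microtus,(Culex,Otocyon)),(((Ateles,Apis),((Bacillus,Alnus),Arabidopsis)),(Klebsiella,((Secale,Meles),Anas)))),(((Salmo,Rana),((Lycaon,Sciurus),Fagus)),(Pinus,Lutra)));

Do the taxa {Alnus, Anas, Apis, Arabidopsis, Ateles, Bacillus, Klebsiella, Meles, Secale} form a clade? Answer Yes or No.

The most recent common ancestor of these taxa subtends (((Ateles,Apis),((Bacillus,Alnus),Arabidopsis)),(Klebsiella,((Secale,Meles),Anas))).
That clade has exactly 9 tips — every listed taxon and nothing else — so the group is monophyletic.

Yes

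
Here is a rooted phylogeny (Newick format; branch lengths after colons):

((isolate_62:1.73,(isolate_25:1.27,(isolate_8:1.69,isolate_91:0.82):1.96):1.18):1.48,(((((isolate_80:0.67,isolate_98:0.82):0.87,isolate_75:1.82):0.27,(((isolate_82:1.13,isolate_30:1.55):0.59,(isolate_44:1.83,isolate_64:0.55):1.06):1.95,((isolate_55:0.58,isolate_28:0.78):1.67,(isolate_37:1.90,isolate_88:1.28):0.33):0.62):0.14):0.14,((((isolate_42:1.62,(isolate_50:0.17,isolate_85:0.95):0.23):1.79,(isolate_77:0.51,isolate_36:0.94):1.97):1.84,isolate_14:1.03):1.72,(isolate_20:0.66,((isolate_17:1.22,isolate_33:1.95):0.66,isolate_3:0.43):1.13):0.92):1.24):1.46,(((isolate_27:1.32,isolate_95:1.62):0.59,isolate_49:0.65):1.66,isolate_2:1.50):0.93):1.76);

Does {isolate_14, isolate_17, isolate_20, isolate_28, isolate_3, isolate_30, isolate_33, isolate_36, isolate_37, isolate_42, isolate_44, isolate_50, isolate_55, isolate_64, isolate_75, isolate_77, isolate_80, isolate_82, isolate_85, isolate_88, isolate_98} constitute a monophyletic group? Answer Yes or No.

Yes

The most recent common ancestor of these taxa subtends ((((isolate_80,isolate_98),isolate_75),(((isolate_82,isolate_30),(isolate_44,isolate_64)),((isolate_55,isolate_28),(isolate_37,isolate_88)))),((((isolate_42,(isolate_50,isolate_85)),(isolate_77,isolate_36)),isolate_14),(isolate_20,((isolate_17,isolate_33),isolate_3)))).
That clade has exactly 21 tips — every listed taxon and nothing else — so the group is monophyletic.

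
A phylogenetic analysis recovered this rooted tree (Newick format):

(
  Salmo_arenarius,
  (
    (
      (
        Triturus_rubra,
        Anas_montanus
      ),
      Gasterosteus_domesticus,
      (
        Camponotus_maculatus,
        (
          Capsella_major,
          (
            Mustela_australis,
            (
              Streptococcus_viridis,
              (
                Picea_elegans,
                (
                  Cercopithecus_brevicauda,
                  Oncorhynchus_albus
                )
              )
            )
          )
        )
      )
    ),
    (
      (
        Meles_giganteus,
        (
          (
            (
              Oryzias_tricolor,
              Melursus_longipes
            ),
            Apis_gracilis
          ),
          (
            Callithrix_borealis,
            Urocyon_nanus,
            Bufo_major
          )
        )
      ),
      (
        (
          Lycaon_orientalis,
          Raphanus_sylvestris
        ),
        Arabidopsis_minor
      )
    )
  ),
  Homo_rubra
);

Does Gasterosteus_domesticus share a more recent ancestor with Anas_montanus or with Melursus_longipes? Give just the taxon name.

The MRCA of Gasterosteus_domesticus and Anas_montanus subtends ((Triturus_rubra,Anas_montanus),Gasterosteus_domesticus,(Camponotus_maculatus,(Capsella_major,(Mustela_australis,(Streptococcus_viridis,(Picea_elegans,(Cercopithecus_brevicauda,Oncorhynchus_albus))))))) (10 taxa).
The MRCA of Gasterosteus_domesticus and Melursus_longipes subtends (((Triturus_rubra,Anas_montanus),Gasterosteus_domesticus,(Camponotus_maculatus,(Capsella_major,(Mustela_australis,(Streptococcus_viridis,(Picea_elegans,(Cercopithecus_brevicauda,Oncorhynchus_albus))))))),((Meles_giganteus,(((Oryzias_tricolor,Melursus_longipes),Apis_gracilis),(Callithrix_borealis,Urocyon_nanus,Bufo_major))),((Lycaon_orientalis,Raphanus_sylvestris),Arabidopsis_minor))) (20 taxa).
The first is nested inside the second, so Gasterosteus_domesticus shares a more recent common ancestor with Anas_montanus.

Anas_montanus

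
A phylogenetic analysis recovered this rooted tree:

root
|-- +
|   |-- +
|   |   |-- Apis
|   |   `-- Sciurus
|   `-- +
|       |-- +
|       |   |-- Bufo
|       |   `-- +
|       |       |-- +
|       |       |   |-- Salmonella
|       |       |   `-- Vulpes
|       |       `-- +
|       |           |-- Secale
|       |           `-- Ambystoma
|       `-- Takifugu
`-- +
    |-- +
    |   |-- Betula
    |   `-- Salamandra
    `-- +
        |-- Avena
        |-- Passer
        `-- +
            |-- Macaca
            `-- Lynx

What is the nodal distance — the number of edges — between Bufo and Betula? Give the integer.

The MRCA of Bufo and Betula is the root of the tree.
From Bufo up to that node: 4 branches. From Betula up to the same node: 3 branches. Total: 4 + 3 = 7.

7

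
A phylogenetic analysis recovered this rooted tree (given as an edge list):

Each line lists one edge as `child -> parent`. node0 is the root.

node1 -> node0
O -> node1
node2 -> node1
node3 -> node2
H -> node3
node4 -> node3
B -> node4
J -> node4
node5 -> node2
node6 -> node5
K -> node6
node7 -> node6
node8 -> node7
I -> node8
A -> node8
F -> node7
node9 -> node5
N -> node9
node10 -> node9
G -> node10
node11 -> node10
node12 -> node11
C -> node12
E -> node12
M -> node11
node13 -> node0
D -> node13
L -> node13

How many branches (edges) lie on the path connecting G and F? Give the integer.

6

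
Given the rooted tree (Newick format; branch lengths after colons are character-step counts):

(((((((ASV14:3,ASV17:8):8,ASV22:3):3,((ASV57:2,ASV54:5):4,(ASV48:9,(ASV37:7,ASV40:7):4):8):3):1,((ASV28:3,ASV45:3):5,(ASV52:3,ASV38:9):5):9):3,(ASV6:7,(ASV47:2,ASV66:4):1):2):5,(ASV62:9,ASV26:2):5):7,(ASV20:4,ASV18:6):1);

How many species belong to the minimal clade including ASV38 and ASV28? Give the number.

The MRCA of ASV38 and ASV28 is the node subtending ((ASV28,ASV45),(ASV52,ASV38)).
That clade contains 4 terminal taxa: ASV28, ASV38, ASV45, ASV52.

4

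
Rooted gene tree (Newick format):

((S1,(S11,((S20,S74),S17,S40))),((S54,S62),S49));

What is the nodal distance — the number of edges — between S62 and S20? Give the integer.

8

The MRCA of S62 and S20 is the root of the tree.
From S62 up to that node: 3 branches. From S20 up to the same node: 5 branches. Total: 3 + 5 = 8.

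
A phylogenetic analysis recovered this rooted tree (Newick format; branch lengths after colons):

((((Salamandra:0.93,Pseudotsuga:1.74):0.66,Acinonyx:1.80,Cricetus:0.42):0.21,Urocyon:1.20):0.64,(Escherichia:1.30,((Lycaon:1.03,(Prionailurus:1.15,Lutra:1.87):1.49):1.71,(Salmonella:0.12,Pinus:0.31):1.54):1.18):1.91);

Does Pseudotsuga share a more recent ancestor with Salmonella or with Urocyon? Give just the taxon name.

The MRCA of Pseudotsuga and Urocyon subtends (((Salamandra,Pseudotsuga),Acinonyx,Cricetus),Urocyon) (5 taxa).
The MRCA of Pseudotsuga and Salmonella is the root, subtending the entire tree (11 taxa).
The first is nested inside the second, so Pseudotsuga shares a more recent common ancestor with Urocyon.

Urocyon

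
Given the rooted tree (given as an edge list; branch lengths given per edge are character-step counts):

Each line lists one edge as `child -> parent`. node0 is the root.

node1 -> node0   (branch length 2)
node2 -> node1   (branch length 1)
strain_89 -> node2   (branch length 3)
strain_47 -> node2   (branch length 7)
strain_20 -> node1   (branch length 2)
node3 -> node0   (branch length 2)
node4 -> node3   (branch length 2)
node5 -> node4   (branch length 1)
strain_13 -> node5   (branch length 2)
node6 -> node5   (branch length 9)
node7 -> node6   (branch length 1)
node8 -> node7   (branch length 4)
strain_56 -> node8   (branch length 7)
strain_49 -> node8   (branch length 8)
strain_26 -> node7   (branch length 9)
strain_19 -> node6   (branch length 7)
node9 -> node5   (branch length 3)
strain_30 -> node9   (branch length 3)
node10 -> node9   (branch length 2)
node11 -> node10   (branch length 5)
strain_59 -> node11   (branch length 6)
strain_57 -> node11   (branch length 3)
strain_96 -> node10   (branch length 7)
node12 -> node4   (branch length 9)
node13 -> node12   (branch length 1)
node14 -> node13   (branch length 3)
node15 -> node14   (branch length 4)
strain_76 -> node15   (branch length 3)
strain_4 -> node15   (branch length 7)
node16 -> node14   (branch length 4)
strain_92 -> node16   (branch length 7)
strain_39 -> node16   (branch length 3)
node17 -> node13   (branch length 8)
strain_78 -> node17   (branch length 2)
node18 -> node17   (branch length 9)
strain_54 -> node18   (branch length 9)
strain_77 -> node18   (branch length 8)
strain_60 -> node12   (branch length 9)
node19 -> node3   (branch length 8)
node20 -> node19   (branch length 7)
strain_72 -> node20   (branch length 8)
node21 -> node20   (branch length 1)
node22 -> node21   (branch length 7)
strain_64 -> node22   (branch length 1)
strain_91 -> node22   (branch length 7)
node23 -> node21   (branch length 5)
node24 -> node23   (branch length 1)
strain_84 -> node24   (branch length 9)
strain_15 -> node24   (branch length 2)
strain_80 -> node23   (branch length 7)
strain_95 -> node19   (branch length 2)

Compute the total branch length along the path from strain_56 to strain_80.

52

The path runs strain_56 → … → MRCA → … → strain_80; the MRCA is the node subtending (((strain_13,(((strain_56,strain_49),strain_26),strain_19),(strain_30,((strain_59,strain_57),strain_96))),((((strain_76,strain_4),(strain_92,strain_39)),(strain_78,(strain_54,strain_77))),strain_60)),((strain_72,((strain_64,strain_91),((strain_84,strain_15),strain_80))),strain_95)).
Branch lengths along that path: 7 + 4 + 1 + 9 + 1 + 2 + 8 + 7 + 1 + 5 + 7 = 52.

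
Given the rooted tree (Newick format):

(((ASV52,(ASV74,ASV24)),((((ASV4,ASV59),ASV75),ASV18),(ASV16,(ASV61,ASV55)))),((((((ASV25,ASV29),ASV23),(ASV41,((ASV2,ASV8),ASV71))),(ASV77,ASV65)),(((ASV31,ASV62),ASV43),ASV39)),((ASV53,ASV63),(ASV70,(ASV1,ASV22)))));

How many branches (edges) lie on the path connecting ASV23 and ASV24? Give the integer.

10

The MRCA of ASV23 and ASV24 is the root of the tree.
From ASV23 up to that node: 6 branches. From ASV24 up to the same node: 4 branches. Total: 6 + 4 = 10.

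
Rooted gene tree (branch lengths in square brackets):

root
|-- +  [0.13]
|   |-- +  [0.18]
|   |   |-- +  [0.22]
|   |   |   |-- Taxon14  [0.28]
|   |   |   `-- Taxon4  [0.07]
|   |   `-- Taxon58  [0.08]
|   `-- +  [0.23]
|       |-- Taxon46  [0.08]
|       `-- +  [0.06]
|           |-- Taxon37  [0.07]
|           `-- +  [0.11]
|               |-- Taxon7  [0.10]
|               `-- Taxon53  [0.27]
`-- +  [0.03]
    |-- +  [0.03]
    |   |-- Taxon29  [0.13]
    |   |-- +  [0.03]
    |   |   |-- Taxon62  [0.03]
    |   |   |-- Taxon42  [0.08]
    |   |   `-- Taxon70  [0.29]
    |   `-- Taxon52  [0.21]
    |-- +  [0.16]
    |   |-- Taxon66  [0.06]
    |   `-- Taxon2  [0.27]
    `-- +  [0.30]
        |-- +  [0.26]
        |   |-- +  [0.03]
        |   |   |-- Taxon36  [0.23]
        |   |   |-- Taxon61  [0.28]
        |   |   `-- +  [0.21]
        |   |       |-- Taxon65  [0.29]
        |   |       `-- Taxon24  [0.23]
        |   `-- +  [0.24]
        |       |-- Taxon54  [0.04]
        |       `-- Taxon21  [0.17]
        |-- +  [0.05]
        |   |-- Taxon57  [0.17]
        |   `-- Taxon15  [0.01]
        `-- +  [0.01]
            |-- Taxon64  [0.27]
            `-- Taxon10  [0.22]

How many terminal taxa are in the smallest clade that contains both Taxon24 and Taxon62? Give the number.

The MRCA of Taxon24 and Taxon62 is the node subtending ((Taxon29,(Taxon62,Taxon42,Taxon70),Taxon52),(Taxon66,Taxon2),(((Taxon36,Taxon61,(Taxon65,Taxon24)),(Taxon54,Taxon21)),(Taxon57,Taxon15),(Taxon64,Taxon10))).
That clade contains 17 terminal taxa: Taxon10, Taxon15, Taxon2, Taxon21, Taxon24, Taxon29, Taxon36, Taxon42, Taxon52, Taxon54, Taxon57, Taxon61, Taxon62, Taxon64, Taxon65, Taxon66, Taxon70.

17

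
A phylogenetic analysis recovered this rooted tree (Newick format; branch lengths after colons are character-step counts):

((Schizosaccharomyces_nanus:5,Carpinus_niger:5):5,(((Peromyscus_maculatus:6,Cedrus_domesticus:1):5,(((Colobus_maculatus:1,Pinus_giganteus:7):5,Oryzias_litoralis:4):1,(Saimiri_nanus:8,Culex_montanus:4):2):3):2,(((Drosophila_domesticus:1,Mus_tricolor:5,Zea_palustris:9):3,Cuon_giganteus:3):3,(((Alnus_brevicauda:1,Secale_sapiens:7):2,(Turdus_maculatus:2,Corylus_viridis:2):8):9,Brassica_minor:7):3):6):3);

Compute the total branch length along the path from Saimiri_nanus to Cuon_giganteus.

The path runs Saimiri_nanus → … → MRCA → … → Cuon_giganteus; the MRCA is the node subtending (((Peromyscus_maculatus,Cedrus_domesticus),(((Colobus_maculatus,Pinus_giganteus),Oryzias_litoralis),(Saimiri_nanus,Culex_montanus))),(((Drosophila_domesticus,Mus_tricolor,Zea_palustris),Cuon_giganteus),(((Alnus_brevicauda,Secale_sapiens),(Turdus_maculatus,Corylus_viridis)),Brassica_minor))).
Branch lengths along that path: 8 + 2 + 3 + 2 + 6 + 3 + 3 = 27.

27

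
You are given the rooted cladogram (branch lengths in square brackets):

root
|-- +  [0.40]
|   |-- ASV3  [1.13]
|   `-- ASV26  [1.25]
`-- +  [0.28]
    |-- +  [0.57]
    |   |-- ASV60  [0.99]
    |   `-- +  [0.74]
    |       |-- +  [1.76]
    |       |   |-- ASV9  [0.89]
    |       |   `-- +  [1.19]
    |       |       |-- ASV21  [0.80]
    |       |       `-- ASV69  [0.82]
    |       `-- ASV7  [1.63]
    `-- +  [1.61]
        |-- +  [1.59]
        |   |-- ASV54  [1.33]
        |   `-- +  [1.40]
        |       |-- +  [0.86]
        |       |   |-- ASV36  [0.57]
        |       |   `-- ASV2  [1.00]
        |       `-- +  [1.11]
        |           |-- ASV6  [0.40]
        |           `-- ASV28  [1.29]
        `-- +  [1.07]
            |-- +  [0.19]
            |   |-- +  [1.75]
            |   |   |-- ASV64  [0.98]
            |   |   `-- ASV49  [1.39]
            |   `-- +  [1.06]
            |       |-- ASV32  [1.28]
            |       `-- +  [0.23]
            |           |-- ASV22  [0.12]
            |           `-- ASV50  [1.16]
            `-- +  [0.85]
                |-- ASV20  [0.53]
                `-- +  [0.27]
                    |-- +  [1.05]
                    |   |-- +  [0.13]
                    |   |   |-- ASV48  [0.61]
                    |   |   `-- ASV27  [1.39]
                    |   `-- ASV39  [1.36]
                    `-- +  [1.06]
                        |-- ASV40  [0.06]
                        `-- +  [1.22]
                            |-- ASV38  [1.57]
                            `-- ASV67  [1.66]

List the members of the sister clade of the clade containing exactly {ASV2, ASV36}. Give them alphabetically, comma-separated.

ASV28, ASV6

The clade containing exactly {ASV2, ASV36} attaches to the tree at the node subtending ((ASV36,ASV2),(ASV6,ASV28)).
The other lineage descending from that same node — the sister group — is (ASV6,ASV28); its 2 tips in alphabetical order are the answer.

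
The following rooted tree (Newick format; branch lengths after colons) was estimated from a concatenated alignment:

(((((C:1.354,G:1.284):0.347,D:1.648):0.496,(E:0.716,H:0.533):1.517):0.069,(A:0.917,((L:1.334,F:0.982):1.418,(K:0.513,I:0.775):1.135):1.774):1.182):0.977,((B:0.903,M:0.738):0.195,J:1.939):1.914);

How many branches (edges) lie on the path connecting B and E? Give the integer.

The MRCA of B and E is the root of the tree.
From B up to that node: 3 branches. From E up to the same node: 4 branches. Total: 3 + 4 = 7.

7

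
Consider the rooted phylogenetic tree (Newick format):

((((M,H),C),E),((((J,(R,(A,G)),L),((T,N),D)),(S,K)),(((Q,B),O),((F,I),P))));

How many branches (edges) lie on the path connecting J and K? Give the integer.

5

The MRCA of J and K is the node subtending (((J,(R,(A,G)),L),((T,N),D)),(S,K)).
From J up to that node: 3 branches. From K up to the same node: 2 branches. Total: 3 + 2 = 5.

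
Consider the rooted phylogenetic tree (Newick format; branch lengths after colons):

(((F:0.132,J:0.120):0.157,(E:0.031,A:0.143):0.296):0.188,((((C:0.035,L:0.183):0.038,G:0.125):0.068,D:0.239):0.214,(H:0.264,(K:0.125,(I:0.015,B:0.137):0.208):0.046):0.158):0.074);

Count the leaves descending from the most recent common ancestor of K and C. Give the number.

8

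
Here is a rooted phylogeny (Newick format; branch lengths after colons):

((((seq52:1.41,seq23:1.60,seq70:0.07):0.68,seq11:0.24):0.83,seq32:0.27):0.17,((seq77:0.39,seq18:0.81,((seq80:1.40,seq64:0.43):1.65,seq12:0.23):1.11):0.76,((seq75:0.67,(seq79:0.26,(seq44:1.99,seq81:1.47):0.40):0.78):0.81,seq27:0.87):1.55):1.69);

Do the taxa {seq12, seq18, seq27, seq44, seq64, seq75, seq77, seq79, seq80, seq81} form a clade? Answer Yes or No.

Yes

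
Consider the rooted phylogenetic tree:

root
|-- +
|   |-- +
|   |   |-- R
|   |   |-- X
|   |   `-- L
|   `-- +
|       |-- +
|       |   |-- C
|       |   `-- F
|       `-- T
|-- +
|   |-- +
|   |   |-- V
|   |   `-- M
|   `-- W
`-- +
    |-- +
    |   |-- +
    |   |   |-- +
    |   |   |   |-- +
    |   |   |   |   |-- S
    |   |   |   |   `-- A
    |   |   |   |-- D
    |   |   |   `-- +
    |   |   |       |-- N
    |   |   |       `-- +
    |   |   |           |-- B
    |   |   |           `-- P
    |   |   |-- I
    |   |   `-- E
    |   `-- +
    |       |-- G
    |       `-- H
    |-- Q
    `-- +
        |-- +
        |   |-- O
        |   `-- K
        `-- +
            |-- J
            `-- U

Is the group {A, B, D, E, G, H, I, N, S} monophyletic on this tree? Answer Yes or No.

No

The MRCA of the listed taxa subtends ((((S,A),D,(N,(B,P))),I,E),(G,H)).
That clade also contains P, which is not in the proposed group, so the group is not monophyletic.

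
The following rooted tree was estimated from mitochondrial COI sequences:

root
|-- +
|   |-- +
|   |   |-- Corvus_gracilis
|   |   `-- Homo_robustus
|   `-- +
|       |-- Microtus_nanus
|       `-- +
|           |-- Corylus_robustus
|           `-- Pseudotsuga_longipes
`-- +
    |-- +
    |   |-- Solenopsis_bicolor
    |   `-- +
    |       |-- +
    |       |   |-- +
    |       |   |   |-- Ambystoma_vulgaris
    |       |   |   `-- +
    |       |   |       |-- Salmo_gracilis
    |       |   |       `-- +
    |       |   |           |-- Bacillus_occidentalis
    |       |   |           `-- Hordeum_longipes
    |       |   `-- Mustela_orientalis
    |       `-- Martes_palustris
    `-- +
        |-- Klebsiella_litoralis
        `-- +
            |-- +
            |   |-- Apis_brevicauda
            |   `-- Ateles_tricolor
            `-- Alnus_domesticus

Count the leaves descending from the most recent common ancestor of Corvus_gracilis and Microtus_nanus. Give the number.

The MRCA of Corvus_gracilis and Microtus_nanus is the node subtending ((Corvus_gracilis,Homo_robustus),(Microtus_nanus,(Corylus_robustus,Pseudotsuga_longipes))).
That clade contains 5 terminal taxa: Corvus_gracilis, Corylus_robustus, Homo_robustus, Microtus_nanus, Pseudotsuga_longipes.

5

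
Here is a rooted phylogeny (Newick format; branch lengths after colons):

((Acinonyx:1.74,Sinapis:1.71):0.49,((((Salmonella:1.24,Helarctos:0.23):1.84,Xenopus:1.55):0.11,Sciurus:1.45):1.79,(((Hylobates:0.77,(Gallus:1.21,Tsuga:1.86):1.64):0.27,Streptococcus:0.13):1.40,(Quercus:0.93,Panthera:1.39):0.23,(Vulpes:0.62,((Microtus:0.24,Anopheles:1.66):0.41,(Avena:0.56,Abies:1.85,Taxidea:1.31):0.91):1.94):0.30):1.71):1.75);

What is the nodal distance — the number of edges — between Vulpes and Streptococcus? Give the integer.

The MRCA of Vulpes and Streptococcus is the node subtending (((Hylobates,(Gallus,Tsuga)),Streptococcus),(Quercus,Panthera),(Vulpes,((Microtus,Anopheles),(Avena,Abies,Taxidea)))).
From Vulpes up to that node: 2 branches. From Streptococcus up to the same node: 2 branches. Total: 2 + 2 = 4.

4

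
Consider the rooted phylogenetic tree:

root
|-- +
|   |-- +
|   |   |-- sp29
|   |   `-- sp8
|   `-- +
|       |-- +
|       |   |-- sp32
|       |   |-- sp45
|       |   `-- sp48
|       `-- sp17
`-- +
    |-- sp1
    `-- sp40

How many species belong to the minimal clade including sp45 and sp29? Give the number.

The MRCA of sp45 and sp29 is the node subtending ((sp29,sp8),((sp32,sp45,sp48),sp17)).
That clade contains 6 terminal taxa: sp17, sp29, sp32, sp45, sp48, sp8.

6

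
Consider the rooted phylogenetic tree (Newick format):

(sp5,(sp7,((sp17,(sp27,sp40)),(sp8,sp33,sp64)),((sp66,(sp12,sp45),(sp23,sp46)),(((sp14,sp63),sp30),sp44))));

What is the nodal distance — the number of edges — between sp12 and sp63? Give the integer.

7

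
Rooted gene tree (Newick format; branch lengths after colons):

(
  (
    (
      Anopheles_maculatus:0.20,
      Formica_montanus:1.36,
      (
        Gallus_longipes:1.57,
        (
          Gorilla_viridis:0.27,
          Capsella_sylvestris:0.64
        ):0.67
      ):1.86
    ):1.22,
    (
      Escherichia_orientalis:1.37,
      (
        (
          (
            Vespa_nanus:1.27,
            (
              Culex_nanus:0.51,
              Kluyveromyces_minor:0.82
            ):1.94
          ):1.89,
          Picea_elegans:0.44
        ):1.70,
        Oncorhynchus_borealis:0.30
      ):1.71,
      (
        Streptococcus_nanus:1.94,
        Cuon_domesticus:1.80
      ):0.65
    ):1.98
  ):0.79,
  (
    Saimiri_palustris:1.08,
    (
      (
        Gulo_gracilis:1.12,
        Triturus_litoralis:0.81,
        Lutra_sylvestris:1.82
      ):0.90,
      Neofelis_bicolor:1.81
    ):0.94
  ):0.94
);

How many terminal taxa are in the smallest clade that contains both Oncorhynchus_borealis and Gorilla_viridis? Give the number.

13

The MRCA of Oncorhynchus_borealis and Gorilla_viridis is the node subtending ((Anopheles_maculatus,Formica_montanus,(Gallus_longipes,(Gorilla_viridis,Capsella_sylvestris))),(Escherichia_orientalis,(((Vespa_nanus,(Culex_nanus,Kluyveromyces_minor)),Picea_elegans),Oncorhynchus_borealis),(Streptococcus_nanus,Cuon_domesticus))).
That clade contains 13 terminal taxa: Anopheles_maculatus, Capsella_sylvestris, Culex_nanus, Cuon_domesticus, Escherichia_orientalis, Formica_montanus, Gallus_longipes, Gorilla_viridis, Kluyveromyces_minor, Oncorhynchus_borealis, Picea_elegans, Streptococcus_nanus, Vespa_nanus.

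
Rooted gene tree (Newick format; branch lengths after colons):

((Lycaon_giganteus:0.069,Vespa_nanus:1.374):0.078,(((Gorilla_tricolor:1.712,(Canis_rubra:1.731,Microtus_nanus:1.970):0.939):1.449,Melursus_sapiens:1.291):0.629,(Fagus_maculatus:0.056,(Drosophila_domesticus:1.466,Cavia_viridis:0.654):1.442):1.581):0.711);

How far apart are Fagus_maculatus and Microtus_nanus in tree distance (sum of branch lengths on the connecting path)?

The path runs Fagus_maculatus → … → MRCA → … → Microtus_nanus; the MRCA is the node subtending (((Gorilla_tricolor,(Canis_rubra,Microtus_nanus)),Melursus_sapiens),(Fagus_maculatus,(Drosophila_domesticus,Cavia_viridis))).
Branch lengths along that path: 0.056 + 1.581 + 0.629 + 1.449 + 0.939 + 1.970 = 6.624.

6.624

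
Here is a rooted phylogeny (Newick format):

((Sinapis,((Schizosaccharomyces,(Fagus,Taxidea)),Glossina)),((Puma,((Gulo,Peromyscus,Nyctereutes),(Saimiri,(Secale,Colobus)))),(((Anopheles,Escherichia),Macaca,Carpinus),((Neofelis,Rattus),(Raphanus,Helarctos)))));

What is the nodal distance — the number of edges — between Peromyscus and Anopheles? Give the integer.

The MRCA of Peromyscus and Anopheles is the node subtending ((Puma,((Gulo,Peromyscus,Nyctereutes),(Saimiri,(Secale,Colobus)))),(((Anopheles,Escherichia),Macaca,Carpinus),((Neofelis,Rattus),(Raphanus,Helarctos)))).
From Peromyscus up to that node: 4 branches. From Anopheles up to the same node: 4 branches. Total: 4 + 4 = 8.

8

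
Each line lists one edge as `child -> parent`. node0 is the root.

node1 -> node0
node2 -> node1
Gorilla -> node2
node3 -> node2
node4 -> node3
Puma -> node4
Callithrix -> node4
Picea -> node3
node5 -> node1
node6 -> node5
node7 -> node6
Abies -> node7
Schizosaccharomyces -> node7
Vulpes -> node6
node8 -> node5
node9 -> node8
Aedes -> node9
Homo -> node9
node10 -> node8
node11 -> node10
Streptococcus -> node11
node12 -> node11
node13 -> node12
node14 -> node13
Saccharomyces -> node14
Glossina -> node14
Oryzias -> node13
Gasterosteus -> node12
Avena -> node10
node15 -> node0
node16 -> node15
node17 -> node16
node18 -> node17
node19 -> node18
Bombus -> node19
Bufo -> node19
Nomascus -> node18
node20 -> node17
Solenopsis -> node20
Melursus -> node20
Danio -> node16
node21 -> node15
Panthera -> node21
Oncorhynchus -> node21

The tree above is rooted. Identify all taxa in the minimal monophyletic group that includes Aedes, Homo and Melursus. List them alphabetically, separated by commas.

Abies, Aedes, Avena, Bombus, Bufo, Callithrix, Danio, Gasterosteus, Glossina, Gorilla, Homo, Melursus, Nomascus, Oncorhynchus, Oryzias, Panthera, Picea, Puma, Saccharomyces, Schizosaccharomyces, Solenopsis, Streptococcus, Vulpes

Tracing Aedes: it sits inside (Aedes,Homo).
Tracing Homo: it sits inside (Aedes,Homo).
Tracing Melursus: it sits inside (Solenopsis,Melursus).
The smallest clade enclosing all 3 is the whole tree (their MRCA is the root), so the answer is all 23 tips in alphabetical order.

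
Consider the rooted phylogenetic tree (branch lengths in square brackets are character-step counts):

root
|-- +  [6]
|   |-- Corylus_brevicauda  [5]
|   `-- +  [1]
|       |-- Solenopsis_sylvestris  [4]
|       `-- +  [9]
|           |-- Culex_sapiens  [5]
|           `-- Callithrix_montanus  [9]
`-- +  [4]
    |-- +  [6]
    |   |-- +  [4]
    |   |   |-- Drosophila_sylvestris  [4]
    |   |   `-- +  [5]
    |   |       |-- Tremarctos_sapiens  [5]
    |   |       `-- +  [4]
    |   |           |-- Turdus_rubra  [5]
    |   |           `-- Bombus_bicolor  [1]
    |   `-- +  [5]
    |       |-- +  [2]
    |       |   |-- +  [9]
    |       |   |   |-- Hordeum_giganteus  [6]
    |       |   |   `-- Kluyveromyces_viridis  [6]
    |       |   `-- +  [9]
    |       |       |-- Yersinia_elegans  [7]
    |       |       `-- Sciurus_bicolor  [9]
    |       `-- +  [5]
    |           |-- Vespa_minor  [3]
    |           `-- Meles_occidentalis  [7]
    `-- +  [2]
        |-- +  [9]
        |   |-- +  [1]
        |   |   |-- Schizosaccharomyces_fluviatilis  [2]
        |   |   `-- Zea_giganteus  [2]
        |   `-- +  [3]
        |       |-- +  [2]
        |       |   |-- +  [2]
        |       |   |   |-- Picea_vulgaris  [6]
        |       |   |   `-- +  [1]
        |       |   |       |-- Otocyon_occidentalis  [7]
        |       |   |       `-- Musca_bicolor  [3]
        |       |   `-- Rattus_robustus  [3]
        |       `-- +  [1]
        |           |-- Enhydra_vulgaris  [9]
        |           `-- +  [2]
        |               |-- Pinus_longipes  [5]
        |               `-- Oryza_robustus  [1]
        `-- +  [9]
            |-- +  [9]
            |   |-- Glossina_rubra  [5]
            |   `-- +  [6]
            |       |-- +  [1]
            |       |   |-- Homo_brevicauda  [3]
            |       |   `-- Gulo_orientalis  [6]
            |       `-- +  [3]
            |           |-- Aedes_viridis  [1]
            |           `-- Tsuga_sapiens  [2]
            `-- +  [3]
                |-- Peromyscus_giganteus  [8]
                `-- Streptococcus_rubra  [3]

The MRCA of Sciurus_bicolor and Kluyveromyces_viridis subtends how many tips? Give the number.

4

The MRCA of Sciurus_bicolor and Kluyveromyces_viridis is the node subtending ((Hordeum_giganteus,Kluyveromyces_viridis),(Yersinia_elegans,Sciurus_bicolor)).
That clade contains 4 terminal taxa: Hordeum_giganteus, Kluyveromyces_viridis, Sciurus_bicolor, Yersinia_elegans.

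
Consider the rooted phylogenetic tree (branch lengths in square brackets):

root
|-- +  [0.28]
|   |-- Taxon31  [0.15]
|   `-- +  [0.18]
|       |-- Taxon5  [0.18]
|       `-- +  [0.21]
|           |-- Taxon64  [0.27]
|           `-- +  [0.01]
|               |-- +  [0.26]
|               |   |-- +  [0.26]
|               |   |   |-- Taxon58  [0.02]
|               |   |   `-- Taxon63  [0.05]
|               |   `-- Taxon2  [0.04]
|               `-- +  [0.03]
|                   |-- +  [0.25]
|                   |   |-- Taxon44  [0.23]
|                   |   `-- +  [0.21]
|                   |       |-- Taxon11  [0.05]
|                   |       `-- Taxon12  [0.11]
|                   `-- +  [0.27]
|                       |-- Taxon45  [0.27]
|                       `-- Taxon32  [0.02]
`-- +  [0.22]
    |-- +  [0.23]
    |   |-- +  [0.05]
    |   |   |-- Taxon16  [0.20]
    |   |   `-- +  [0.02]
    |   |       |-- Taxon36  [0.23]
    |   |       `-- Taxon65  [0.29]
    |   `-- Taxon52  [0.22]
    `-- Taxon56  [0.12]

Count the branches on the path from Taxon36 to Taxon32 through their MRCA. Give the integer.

The MRCA of Taxon36 and Taxon32 is the root of the tree.
From Taxon36 up to that node: 5 branches. From Taxon32 up to the same node: 7 branches. Total: 5 + 7 = 12.

12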